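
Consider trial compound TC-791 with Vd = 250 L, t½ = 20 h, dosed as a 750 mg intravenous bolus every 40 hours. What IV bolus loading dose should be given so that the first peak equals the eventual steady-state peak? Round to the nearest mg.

f = (1/2)^(40/20) ≈ 0.250000; accumulation ratio R = 1/(1−f) ≈ 1.33333.
Loading dose to hit Cmax,ss on first dose: D_load = D_maint·R ≈ 750 × 1.33333 ≈ 1000.00 mg.

1000 mg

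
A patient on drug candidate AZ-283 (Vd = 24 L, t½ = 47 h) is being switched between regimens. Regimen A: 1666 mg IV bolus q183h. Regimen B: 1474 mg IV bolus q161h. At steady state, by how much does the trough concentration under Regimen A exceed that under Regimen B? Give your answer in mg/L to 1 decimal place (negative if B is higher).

-1.3 mg/L

Regimen A: f = (1/2)^(183/47) ≈ 0.0673; Cmin,ss = (1666/24)·f/(1−f) ≈ 5.009 mg/L.
Regimen B: f = (1/2)^(161/47) ≈ 0.0931; Cmin,ss = (1474/24)·f/(1−f) ≈ 6.305 mg/L.
Difference ≈ 5.009 − 6.305 ≈ -1.296 mg/L.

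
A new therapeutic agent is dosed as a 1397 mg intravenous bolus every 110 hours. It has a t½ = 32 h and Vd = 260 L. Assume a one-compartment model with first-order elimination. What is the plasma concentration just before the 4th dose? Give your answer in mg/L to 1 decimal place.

f = (1/2)^(τ/t½) = (1/2)^(110/32) ≈ 0.0923.
C₀ = D/Vd = 1397/260 ≈ 5.373 mg/L.
Before the 4th dose, 3 doses have been given. Superposition: Cmin = C₀·(f + f² + … + f^3).
≈ 5.373 × (0.0923 + 0.0085 + 0.0008) ≈ 5.373 × 0.1016 ≈ 0.546 mg/L.

0.5 mg/L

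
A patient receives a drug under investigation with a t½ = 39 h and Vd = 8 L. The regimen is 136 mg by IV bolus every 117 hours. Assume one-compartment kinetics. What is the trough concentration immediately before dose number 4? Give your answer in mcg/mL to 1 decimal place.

f = (1/2)^(τ/t½) = (1/2)^(117/39) ≈ 0.1250.
C₀ = D/Vd = 136/8 ≈ 17.000 mcg/mL.
Before the 4th dose, 3 doses have been given. Superposition: Cmin = C₀·(f + f² + … + f^3).
≈ 17.000 × (0.1250 + 0.0156 + 0.0020) ≈ 17.000 × 0.1426 ≈ 2.424 mcg/mL.

2.4 mcg/mL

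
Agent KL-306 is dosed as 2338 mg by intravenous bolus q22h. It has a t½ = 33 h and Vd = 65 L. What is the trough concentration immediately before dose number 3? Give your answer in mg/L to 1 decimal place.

36.9 mg/L

f = (1/2)^(τ/t½) = (1/2)^(22/33) ≈ 0.6300.
C₀ = D/Vd = 2338/65 ≈ 35.969 mg/L.
Before the 3rd dose, 2 doses have been given. Superposition: Cmin = C₀·(f + f²).
≈ 35.969 × (0.6300 + 0.3969) ≈ 35.969 × 1.0269 ≈ 36.937 mg/L.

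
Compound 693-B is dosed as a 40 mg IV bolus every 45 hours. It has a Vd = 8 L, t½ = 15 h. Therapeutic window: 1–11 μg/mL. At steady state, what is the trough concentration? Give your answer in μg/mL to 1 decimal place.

τ = 45 h = 3 half-lives, so f = (1/2)^3 = 0.125.
Accumulation ratio R = 1/(1 − f) = 1/0.875 = 8/7.
Single-dose peak C₀ = D/Vd = 40/8 = 5 μg/mL.
Steady-state peak Cmax,ss = C₀·R = 5 × 8/7 ≈ 5.714 μg/mL.
Steady-state trough Cmin,ss = Cmax,ss·f ≈ 5.714 × 0.125 ≈ 0.714 μg/mL.
Trough 0.7 μg/mL vs MEC 1 μg/mL: subtherapeutic.

0.7 μg/mL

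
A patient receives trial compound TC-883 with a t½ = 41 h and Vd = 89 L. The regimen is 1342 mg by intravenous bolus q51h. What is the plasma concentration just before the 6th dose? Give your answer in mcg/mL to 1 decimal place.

f = (1/2)^(τ/t½) = (1/2)^(51/41) ≈ 0.4222.
C₀ = D/Vd = 1342/89 ≈ 15.079 mcg/mL.
Before the 6th dose, 5 doses have been given. Superposition: Cmin = C₀·(f + f² + … + f^5).
≈ 15.079 × (0.4222 + 0.1783 + 0.0753 + 0.0318 + 0.0134) ≈ 15.079 × 0.7210 ≈ 10.872 mcg/mL.

10.9 mcg/mL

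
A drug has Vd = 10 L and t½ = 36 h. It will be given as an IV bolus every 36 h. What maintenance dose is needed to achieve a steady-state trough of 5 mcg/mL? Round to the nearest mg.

50 mg

τ/t½ = 36/36 ≈ 1, so f = (1/2)^(36/36) ≈ 0.500000.
Cmin,ss = (D/Vd)·f/(1−f), so D = Cmin,ss·Vd·(1−f)/f.
D = 5 × 10 × (1−f)/f ≈ 5 × 10 × 1.00000 ≈ 50.00 mg.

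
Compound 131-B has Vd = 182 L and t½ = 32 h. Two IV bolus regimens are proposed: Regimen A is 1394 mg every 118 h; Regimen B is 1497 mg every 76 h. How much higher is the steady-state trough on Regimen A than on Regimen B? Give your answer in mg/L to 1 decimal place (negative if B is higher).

Regimen A: f = (1/2)^(118/32) ≈ 0.0776; Cmin,ss = (1394/182)·f/(1−f) ≈ 0.644 mg/L.
Regimen B: f = (1/2)^(76/32) ≈ 0.1928; Cmin,ss = (1497/182)·f/(1−f) ≈ 1.965 mg/L.
Difference ≈ 0.644 − 1.965 ≈ -1.321 mg/L.

-1.3 mg/L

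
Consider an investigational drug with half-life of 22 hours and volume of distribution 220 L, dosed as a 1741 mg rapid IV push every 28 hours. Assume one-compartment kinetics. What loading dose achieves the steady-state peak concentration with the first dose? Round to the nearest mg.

f = (1/2)^(28/22) ≈ 0.413877; accumulation ratio R = 1/(1−f) ≈ 1.70613.
Loading dose to hit Cmax,ss on first dose: D_load = D_maint·R ≈ 1741 × 1.70613 ≈ 2970.37 mg.

2970 mg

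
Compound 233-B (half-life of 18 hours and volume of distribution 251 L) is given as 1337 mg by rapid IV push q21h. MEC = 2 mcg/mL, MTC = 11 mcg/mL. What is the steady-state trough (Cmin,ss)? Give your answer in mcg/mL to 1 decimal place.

τ/t½ = 21/18 ≈ 1.1667, so fraction remaining f = (1/2)^(21/18) ≈ 0.4454.
Single-dose peak C₀ = D/Vd = 1337/251 ≈ 5.327 mcg/mL.
Steady-state trough Cmin,ss = C₀·f/(1−f) ≈ 5.327 × 0.4454/0.5546 ≈ 4.278 mcg/mL.
Trough 4.3 mcg/mL vs MEC 2 mcg/mL: adequate.

4.3 mcg/mL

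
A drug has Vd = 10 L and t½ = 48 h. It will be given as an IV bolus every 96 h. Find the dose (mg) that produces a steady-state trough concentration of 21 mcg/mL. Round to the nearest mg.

τ/t½ = 96/48 ≈ 2, so f = (1/2)^(96/48) ≈ 0.250000.
Cmin,ss = (D/Vd)·f/(1−f), so D = Cmin,ss·Vd·(1−f)/f.
D = 21 × 10 × (1−f)/f ≈ 21 × 10 × 3.00000 ≈ 630.00 mg.

630 mg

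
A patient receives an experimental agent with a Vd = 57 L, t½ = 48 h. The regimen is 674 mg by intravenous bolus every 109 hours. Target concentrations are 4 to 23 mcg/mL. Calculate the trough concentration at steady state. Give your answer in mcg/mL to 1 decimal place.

3.1 mcg/mL

Over one 109-h interval, 109/48 ≈ 2.2708 half-lives elapse, leaving f ≈ 0.2072 of each dose.
Single-dose peak C₀ = D/Vd = 674/57 ≈ 11.825 mcg/mL.
Steady-state trough Cmin,ss = C₀·f/(1−f) ≈ 11.825 × 0.2072/0.7928 ≈ 3.090 mcg/mL.
Trough 3.1 mcg/mL vs MEC 4 mcg/mL: subtherapeutic.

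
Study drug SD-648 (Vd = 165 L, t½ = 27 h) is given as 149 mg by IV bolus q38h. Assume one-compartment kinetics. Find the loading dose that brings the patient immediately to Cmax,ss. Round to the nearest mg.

239 mg

f = (1/2)^(38/27) ≈ 0.376989; accumulation ratio R = 1/(1−f) ≈ 1.60511.
Loading dose to hit Cmax,ss on first dose: D_load = D_maint·R ≈ 149 × 1.60511 ≈ 239.16 mg.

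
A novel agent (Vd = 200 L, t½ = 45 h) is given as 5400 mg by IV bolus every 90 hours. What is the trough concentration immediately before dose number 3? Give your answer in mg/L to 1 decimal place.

f = (1/2)^(τ/t½) = (1/2)^(90/45) ≈ 0.2500.
C₀ = D/Vd = 5400/200 ≈ 27.000 mg/L.
Before the 3rd dose, 2 doses have been given. Superposition: Cmin = C₀·(f + f²).
≈ 27.000 × (0.2500 + 0.0625) ≈ 27.000 × 0.3125 ≈ 8.438 mg/L.

8.4 mg/L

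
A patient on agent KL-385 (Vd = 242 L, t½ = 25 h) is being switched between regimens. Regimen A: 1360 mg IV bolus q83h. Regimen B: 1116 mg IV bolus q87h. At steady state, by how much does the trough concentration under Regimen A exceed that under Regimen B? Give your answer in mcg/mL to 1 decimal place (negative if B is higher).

0.2 mcg/mL

Regimen A: f = (1/2)^(83/25) ≈ 0.1001; Cmin,ss = (1360/242)·f/(1−f) ≈ 0.625 mcg/mL.
Regimen B: f = (1/2)^(87/25) ≈ 0.0896; Cmin,ss = (1116/242)·f/(1−f) ≈ 0.454 mcg/mL.
Difference ≈ 0.625 − 0.454 ≈ 0.171 mcg/mL.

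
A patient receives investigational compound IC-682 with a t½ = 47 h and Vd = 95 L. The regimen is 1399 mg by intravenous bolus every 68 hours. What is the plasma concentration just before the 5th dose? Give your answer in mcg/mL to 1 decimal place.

f = (1/2)^(τ/t½) = (1/2)^(68/47) ≈ 0.3668.
C₀ = D/Vd = 1399/95 ≈ 14.726 mcg/mL.
Before the 5th dose, 4 doses have been given. Superposition: Cmin = C₀·(f + f² + … + f^4).
≈ 14.726 × (0.3668 + 0.1345 + 0.0494 + 0.0181) ≈ 14.726 × 0.5688 ≈ 8.376 mcg/mL.

8.4 mcg/mL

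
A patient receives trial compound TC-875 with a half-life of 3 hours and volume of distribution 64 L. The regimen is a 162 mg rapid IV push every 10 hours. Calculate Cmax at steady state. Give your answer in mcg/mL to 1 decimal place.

2.8 mcg/mL

τ/t½ = 10/3 ≈ 3.3333, so fraction remaining f = (1/2)^(10/3) ≈ 0.0992.
At steady state, accumulation factor R = 1/(1 − e^(−kτ)) ≈ 1.1101.
Each bolus raises the concentration by D/Vd = 162/64 ≈ 2.531 mcg/mL.
Steady-state peak Cmax,ss = C₀·R ≈ 2.531 × 1.1101 ≈ 2.810 mcg/mL.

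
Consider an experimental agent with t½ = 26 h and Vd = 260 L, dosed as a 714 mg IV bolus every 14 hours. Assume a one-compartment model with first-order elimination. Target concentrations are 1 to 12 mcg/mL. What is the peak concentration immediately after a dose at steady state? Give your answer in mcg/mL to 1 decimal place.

Over one 14-h interval, 14/26 ≈ 0.53846 half-lives elapse, leaving f ≈ 0.6885 of each dose.
At steady state, accumulation factor R = 1/(1 − e^(−kτ)) ≈ 3.2103.
Single-dose peak C₀ = D/Vd = 714/260 ≈ 2.746 mcg/mL.
Steady-state peak Cmax,ss = C₀·R ≈ 2.746 × 3.2103 ≈ 8.815 mcg/mL.
Peak 8.8 mcg/mL vs MTC 12 mcg/mL: below toxic threshold.

8.8 mcg/mL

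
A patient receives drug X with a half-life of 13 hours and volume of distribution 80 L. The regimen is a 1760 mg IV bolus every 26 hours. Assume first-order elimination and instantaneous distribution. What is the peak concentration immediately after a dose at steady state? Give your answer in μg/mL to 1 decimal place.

The dosing interval is 2 half-lives, so f = 2^(−2) = 0.25.
At steady state, R = 1/(1 − 0.25) = 4/3.
Single-dose peak C₀ = D/Vd = 1760/80 = 22 μg/mL.
Steady-state peak Cmax,ss = C₀·R = 22 × 4/3 ≈ 29.333 μg/mL.

29.3 μg/mL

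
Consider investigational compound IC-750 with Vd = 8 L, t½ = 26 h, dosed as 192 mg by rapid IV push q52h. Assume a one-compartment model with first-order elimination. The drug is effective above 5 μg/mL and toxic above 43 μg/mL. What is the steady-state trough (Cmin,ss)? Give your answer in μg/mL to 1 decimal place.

8.0 μg/mL

The dosing interval is 2 half-lives, so f = 2^(−2) = 0.25.
At steady state, R = 1/(1 − 0.25) = 4/3.
Single-dose peak C₀ = D/Vd = 192/8 = 24 μg/mL.
Steady-state peak Cmax,ss = C₀·R = 24 × 4/3 ≈ 32.000 μg/mL.
Steady-state trough Cmin,ss = Cmax,ss·f ≈ 32.000 × 0.25 ≈ 8.000 μg/mL.
Trough 8.0 μg/mL vs MEC 5 μg/mL: adequate.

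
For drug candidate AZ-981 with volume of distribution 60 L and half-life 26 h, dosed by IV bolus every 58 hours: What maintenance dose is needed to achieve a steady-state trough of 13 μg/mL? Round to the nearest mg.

2881 mg

τ/t½ = 58/26 ≈ 2.2308, so f = (1/2)^(58/26) ≈ 0.213045.
Cmin,ss = (D/Vd)·f/(1−f), so D = Cmin,ss·Vd·(1−f)/f.
D = 13 × 60 × (1−f)/f ≈ 13 × 60 × 3.69384 ≈ 2881.20 mg.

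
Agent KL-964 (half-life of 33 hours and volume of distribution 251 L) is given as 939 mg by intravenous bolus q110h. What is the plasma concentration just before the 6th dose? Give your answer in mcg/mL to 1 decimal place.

0.4 mcg/mL

f = (1/2)^(τ/t½) = (1/2)^(110/33) ≈ 0.0992.
C₀ = D/Vd = 939/251 ≈ 3.741 mcg/mL.
Before the 6th dose, 5 doses have been given. Superposition: Cmin = C₀·(f + f² + … + f^5).
≈ 3.741 × (0.0992 + 0.0098 + 0.0010 + 0.0001 + 0.0000) ≈ 3.741 × 0.1101 ≈ 0.412 mcg/mL.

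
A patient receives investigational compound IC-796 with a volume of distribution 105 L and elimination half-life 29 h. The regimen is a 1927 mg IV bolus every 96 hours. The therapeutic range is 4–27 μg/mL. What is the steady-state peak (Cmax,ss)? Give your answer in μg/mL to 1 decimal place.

Over one 96-h interval, 96/29 ≈ 3.3103 half-lives elapse, leaving f ≈ 0.1008 of each dose.
At steady state, accumulation factor R = 1/(1 − e^(−kτ)) ≈ 1.1121.
Each bolus raises the concentration by D/Vd = 1927/105 ≈ 18.352 μg/mL.
Steady-state peak Cmax,ss = C₀·R ≈ 18.352 × 1.1121 ≈ 20.409 μg/mL.
Peak 20.4 μg/mL vs MTC 27 μg/mL: below toxic threshold.

20.4 μg/mL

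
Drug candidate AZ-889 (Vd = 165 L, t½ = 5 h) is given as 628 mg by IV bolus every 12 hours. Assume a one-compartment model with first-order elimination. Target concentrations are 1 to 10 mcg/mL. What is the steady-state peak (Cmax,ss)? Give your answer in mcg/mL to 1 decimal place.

Over one 12-h interval, 12/5 ≈ 2.4 half-lives elapse, leaving f ≈ 0.1895 of each dose.
At steady state, accumulation factor R = 1/(1 − e^(−kτ)) ≈ 1.2338.
Each bolus raises the concentration by D/Vd = 628/165 ≈ 3.806 mcg/mL.
Cmax,ss = C₀/(1 − f) ≈ 3.806/0.8105 ≈ 4.696 mcg/mL.
Peak 4.7 mcg/mL vs MTC 10 mcg/mL: below toxic threshold.

4.7 mcg/mL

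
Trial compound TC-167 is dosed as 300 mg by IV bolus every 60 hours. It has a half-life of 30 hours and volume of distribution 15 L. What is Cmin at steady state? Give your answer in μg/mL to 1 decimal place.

6.7 μg/mL

τ = 60 h = 2 half-lives, so f = (1/2)^2 = 0.25.
At steady state, R = 1/(1 − 0.25) = 4/3.
Single-dose peak C₀ = D/Vd = 300/15 = 20 μg/mL.
Steady-state peak Cmax,ss = C₀·R = 20 × 4/3 ≈ 26.667 μg/mL.
Steady-state trough Cmin,ss = Cmax,ss·f ≈ 26.667 × 0.25 ≈ 6.667 μg/mL.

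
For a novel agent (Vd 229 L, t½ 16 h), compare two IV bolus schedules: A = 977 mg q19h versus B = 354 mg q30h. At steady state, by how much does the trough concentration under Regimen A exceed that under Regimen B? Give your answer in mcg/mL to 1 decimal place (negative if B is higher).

2.8 mcg/mL

Regimen A: f = (1/2)^(19/16) ≈ 0.4391; Cmin,ss = (977/229)·f/(1−f) ≈ 3.340 mcg/mL.
Regimen B: f = (1/2)^(30/16) ≈ 0.2726; Cmin,ss = (354/229)·f/(1−f) ≈ 0.579 mcg/mL.
Difference ≈ 3.340 − 0.579 ≈ 2.761 mcg/mL.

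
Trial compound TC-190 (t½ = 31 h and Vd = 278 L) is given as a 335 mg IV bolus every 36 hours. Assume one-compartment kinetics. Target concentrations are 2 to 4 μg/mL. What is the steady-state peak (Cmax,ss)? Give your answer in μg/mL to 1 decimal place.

Over one 36-h interval, 36/31 ≈ 1.1613 half-lives elapse, leaving f ≈ 0.4471 of each dose.
Accumulation ratio R = 1/(1 − f) ≈ 1/0.5529 ≈ 1.8086.
Each bolus raises the concentration by D/Vd = 335/278 ≈ 1.205 μg/mL.
Cmax,ss = C₀/(1 − f) ≈ 1.205/0.5529 ≈ 2.179 μg/mL.
Peak 2.2 μg/mL vs MTC 4 μg/mL: below toxic threshold.

2.2 μg/mL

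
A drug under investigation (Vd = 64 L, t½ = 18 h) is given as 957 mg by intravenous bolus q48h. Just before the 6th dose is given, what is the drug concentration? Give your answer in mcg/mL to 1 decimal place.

2.8 mcg/mL

f = (1/2)^(τ/t½) = (1/2)^(48/18) ≈ 0.1575.
C₀ = D/Vd = 957/64 ≈ 14.953 mcg/mL.
Before the 6th dose, 5 doses have been given. Superposition: Cmin = C₀·(f + f² + … + f^5).
≈ 14.953 × (0.1575 + 0.0248 + 0.0039 + 0.0006 + 0.0001) ≈ 14.953 × 0.1869 ≈ 2.795 mcg/mL.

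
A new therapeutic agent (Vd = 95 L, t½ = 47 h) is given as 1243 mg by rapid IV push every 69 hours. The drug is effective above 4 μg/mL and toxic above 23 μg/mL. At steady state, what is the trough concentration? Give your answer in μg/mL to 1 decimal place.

τ/t½ = 69/47 ≈ 1.4681, so fraction remaining f = (1/2)^(69/47) ≈ 0.3615.
Accumulation ratio R = 1/(1 − f) ≈ 1/0.6385 ≈ 1.5662.
Single-dose peak C₀ = D/Vd = 1243/95 ≈ 13.084 μg/mL.
Cmax,ss = C₀/(1 − f) ≈ 13.084/0.6385 ≈ 20.492 μg/mL.
One interval later, Cmin,ss = Cmax,ss·e^(−kτ) ≈ 20.492 × 0.3615 ≈ 7.408 μg/mL.
Trough 7.4 μg/mL vs MEC 4 μg/mL: adequate.

7.4 μg/mL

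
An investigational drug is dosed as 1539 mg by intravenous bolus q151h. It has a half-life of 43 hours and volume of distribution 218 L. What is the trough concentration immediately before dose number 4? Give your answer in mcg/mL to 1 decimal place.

0.7 mcg/mL

f = (1/2)^(τ/t½) = (1/2)^(151/43) ≈ 0.0877.
C₀ = D/Vd = 1539/218 ≈ 7.060 mcg/mL.
Before the 4th dose, 3 doses have been given. Superposition: Cmin = C₀·(f + f² + … + f^3).
≈ 7.060 × (0.0877 + 0.0077 + 0.0007) ≈ 7.060 × 0.0961 ≈ 0.678 mcg/mL.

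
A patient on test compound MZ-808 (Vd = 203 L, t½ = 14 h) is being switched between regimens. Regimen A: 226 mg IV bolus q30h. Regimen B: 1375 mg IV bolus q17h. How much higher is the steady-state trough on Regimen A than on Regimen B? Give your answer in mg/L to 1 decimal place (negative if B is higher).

Regimen A: f = (1/2)^(30/14) ≈ 0.2264; Cmin,ss = (226/203)·f/(1−f) ≈ 0.326 mg/L.
Regimen B: f = (1/2)^(17/14) ≈ 0.4310; Cmin,ss = (1375/203)·f/(1−f) ≈ 5.131 mg/L.
Difference ≈ 0.326 − 5.131 ≈ -4.805 mg/L.

-4.8 mg/L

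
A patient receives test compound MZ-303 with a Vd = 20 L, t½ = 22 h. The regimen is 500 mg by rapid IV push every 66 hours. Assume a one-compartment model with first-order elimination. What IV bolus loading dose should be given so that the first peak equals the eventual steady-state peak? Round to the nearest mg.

571 mg

f = (1/2)^(66/22) ≈ 0.125000; accumulation ratio R = 1/(1−f) ≈ 1.14286.
Loading dose to hit Cmax,ss on first dose: D_load = D_maint·R ≈ 500 × 1.14286 ≈ 571.43 mg.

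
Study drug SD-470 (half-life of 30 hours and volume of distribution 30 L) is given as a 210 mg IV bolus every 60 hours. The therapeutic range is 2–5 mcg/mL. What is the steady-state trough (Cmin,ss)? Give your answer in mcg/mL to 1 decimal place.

The dosing interval is 2 half-lives, so f = 2^(−2) = 0.25.
Accumulation ratio R = 1/(1 − f) = 1/0.75 = 4/3.
Single-dose peak C₀ = D/Vd = 210/30 = 7 mcg/mL.
Steady-state peak Cmax,ss = C₀·R = 7 × 4/3 ≈ 9.333 mcg/mL.
Steady-state trough Cmin,ss = Cmax,ss·f ≈ 9.333 × 0.25 ≈ 2.333 mcg/mL.
Trough 2.3 mcg/mL vs MEC 2 mcg/mL: adequate.

2.3 mcg/mL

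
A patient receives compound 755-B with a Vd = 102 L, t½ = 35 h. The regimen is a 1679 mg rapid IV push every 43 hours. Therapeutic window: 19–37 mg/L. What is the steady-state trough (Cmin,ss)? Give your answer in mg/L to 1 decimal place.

12.3 mg/L

τ/t½ = 43/35 ≈ 1.2286, so fraction remaining f = (1/2)^(43/35) ≈ 0.4267.
At steady state, accumulation factor R = 1/(1 − e^(−kτ)) ≈ 1.7443.
Single-dose peak C₀ = D/Vd = 1679/102 ≈ 16.461 mg/L.
Steady-state peak Cmax,ss = C₀·R ≈ 16.461 × 1.7443 ≈ 28.713 mg/L.
One interval later, Cmin,ss = Cmax,ss·e^(−kτ) ≈ 28.713 × 0.4267 ≈ 12.252 mg/L.
Trough 12.3 mg/L vs MEC 19 mg/L: subtherapeutic.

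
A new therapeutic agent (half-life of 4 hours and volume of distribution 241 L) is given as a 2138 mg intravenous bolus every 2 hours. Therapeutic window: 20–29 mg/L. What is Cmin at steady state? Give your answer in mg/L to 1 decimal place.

k = ln2/t½ = ln2/4 ≈ 0.173287 h⁻¹; fraction remaining f = e^(−kτ) = e^(−0.173287×2) ≈ 0.7071.
At steady state, accumulation factor R = 1/(1 − e^(−kτ)) ≈ 3.4141.
Each bolus raises the concentration by D/Vd = 2138/241 ≈ 8.871 mg/L.
Cmax,ss = C₀/(1 − f) ≈ 8.871/0.2929 ≈ 30.287 mg/L.
Steady-state trough Cmin,ss = Cmax,ss·f ≈ 30.287 × 0.7071 ≈ 21.416 mg/L.
Trough 21.4 mg/L vs MEC 20 mg/L: adequate.

21.4 mg/L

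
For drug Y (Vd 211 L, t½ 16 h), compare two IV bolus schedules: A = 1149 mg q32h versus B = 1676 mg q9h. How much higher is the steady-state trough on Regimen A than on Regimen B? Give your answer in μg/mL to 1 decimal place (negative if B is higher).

Regimen A: f = (1/2)^(32/16) ≈ 0.2500; Cmin,ss = (1149/211)·f/(1−f) ≈ 1.815 μg/mL.
Regimen B: f = (1/2)^(9/16) ≈ 0.6771; Cmin,ss = (1676/211)·f/(1−f) ≈ 16.656 μg/mL.
Difference ≈ 1.815 − 16.656 ≈ -14.841 μg/mL.

-14.8 μg/mL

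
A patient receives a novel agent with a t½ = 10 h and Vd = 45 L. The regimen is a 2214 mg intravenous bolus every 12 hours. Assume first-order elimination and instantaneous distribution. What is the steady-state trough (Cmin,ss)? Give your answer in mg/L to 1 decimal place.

k = ln2/t½ = ln2/10 ≈ 0.069315 h⁻¹; fraction remaining f = e^(−kτ) = e^(−0.069315×12) ≈ 0.4353.
At steady state, accumulation factor R = 1/(1 − e^(−kτ)) ≈ 1.7709.
Single-dose peak C₀ = D/Vd = 2214/45 ≈ 49.200 mg/L.
Steady-state peak Cmax,ss = C₀·R ≈ 49.200 × 1.7709 ≈ 87.128 mg/L.
One interval later, Cmin,ss = Cmax,ss·e^(−kτ) ≈ 87.128 × 0.4353 ≈ 37.927 mg/L.

37.9 mg/L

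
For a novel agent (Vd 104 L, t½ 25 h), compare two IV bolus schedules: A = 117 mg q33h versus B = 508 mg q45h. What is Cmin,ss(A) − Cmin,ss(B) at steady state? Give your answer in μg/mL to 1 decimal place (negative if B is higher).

-1.2 μg/mL

Regimen A: f = (1/2)^(33/25) ≈ 0.4005; Cmin,ss = (117/104)·f/(1−f) ≈ 0.752 μg/mL.
Regimen B: f = (1/2)^(45/25) ≈ 0.2872; Cmin,ss = (508/104)·f/(1−f) ≈ 1.968 μg/mL.
Difference ≈ 0.752 − 1.968 ≈ -1.216 μg/mL.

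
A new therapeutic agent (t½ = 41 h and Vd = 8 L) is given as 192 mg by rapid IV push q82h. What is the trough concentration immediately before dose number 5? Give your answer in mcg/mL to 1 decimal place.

f = (1/2)^(τ/t½) = (1/2)^(82/41) ≈ 0.2500.
C₀ = D/Vd = 192/8 ≈ 24.000 mcg/mL.
Before the 5th dose, 4 doses have been given. Superposition: Cmin = C₀·(f + f² + … + f^4).
≈ 24.000 × (0.2500 + 0.0625 + 0.0156 + 0.0039) ≈ 24.000 × 0.3320 ≈ 7.968 mcg/mL.

8.0 mcg/mL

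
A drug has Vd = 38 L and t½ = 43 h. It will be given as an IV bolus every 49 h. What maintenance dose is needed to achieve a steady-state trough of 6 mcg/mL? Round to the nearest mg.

τ/t½ = 49/43 ≈ 1.1395, so f = (1/2)^(49/43) ≈ 0.453906.
Cmin,ss = (D/Vd)·f/(1−f), so D = Cmin,ss·Vd·(1−f)/f.
D = 6 × 38 × (1−f)/f ≈ 6 × 38 × 1.20310 ≈ 274.31 mg.

274 mg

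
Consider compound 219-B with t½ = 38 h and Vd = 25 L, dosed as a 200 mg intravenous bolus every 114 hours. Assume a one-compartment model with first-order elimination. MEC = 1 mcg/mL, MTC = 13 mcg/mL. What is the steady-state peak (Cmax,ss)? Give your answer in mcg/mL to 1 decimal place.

τ = 114 h = 3 half-lives, so f = (1/2)^3 = 0.125.
At steady state, R = 1/(1 − 0.125) = 8/7.
Single-dose peak C₀ = D/Vd = 200/25 = 8 mcg/mL.
Steady-state peak Cmax,ss = C₀·R = 8 × 8/7 ≈ 9.143 mcg/mL.
Peak 9.1 mcg/mL vs MTC 13 mcg/mL: below toxic threshold.

9.1 mcg/mL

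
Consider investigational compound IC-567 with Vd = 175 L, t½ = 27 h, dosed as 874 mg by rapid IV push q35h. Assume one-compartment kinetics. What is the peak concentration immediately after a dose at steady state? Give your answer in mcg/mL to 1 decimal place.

8.4 mcg/mL

τ/t½ = 35/27 ≈ 1.2963, so fraction remaining f = (1/2)^(35/27) ≈ 0.4072.
Accumulation ratio R = 1/(1 − f) ≈ 1/0.5928 ≈ 1.6869.
Single-dose peak C₀ = D/Vd = 874/175 ≈ 4.994 mcg/mL.
Steady-state peak Cmax,ss = C₀·R ≈ 4.994 × 1.6869 ≈ 8.424 mcg/mL.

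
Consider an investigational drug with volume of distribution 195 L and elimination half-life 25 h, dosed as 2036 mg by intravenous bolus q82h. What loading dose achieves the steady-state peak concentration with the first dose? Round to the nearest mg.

f = (1/2)^(82/25) ≈ 0.102949; accumulation ratio R = 1/(1−f) ≈ 1.11476.
Loading dose to hit Cmax,ss on first dose: D_load = D_maint·R ≈ 2036 × 1.11476 ≈ 2269.65 mg.

2270 mg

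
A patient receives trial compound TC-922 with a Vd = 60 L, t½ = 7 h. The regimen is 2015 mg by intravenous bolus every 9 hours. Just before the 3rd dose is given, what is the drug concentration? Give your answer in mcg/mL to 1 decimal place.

f = (1/2)^(τ/t½) = (1/2)^(9/7) ≈ 0.4102.
C₀ = D/Vd = 2015/60 ≈ 33.583 mcg/mL.
Before the 3rd dose, 2 doses have been given. Superposition: Cmin = C₀·(f + f²).
≈ 33.583 × (0.4102 + 0.1683) ≈ 33.583 × 0.5785 ≈ 19.428 mcg/mL.

19.4 mcg/mL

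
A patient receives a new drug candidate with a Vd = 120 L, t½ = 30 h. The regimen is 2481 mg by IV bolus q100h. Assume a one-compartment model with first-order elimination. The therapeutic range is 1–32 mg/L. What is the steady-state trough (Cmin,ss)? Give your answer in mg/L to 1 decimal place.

2.3 mg/L

Over one 100-h interval, 100/30 ≈ 3.3333 half-lives elapse, leaving f ≈ 0.0992 of each dose.
Accumulation ratio R = 1/(1 − f) ≈ 1/0.9008 ≈ 1.1101.
Single-dose peak C₀ = D/Vd = 2481/120 ≈ 20.675 mg/L.
Steady-state peak Cmax,ss = C₀·R ≈ 20.675 × 1.1101 ≈ 22.951 mg/L.
Steady-state trough Cmin,ss = Cmax,ss·f ≈ 22.951 × 0.0992 ≈ 2.277 mg/L.
Trough 2.3 mg/L vs MEC 1 mg/L: adequate.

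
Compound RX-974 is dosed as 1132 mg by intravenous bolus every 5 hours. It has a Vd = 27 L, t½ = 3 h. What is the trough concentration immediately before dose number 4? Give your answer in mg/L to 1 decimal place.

18.7 mg/L

f = (1/2)^(τ/t½) = (1/2)^(5/3) ≈ 0.3150.
C₀ = D/Vd = 1132/27 ≈ 41.926 mg/L.
Before the 4th dose, 3 doses have been given. Superposition: Cmin = C₀·(f + f² + … + f^3).
≈ 41.926 × (0.3150 + 0.0992 + 0.0313) ≈ 41.926 × 0.4455 ≈ 18.678 mg/L.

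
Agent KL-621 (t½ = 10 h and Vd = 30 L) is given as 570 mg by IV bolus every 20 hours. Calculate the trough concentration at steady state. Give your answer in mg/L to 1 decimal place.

6.3 mg/L

The dosing interval is 2 half-lives, so f = 2^(−2) = 0.25.
Accumulation ratio R = 1/(1 − f) = 1/0.75 = 4/3.
Single-dose peak C₀ = D/Vd = 570/30 = 19 mg/L.
Steady-state peak Cmax,ss = C₀·R = 19 × 4/3 ≈ 25.333 mg/L.
Steady-state trough Cmin,ss = Cmax,ss·f ≈ 25.333 × 0.25 ≈ 6.333 mg/L.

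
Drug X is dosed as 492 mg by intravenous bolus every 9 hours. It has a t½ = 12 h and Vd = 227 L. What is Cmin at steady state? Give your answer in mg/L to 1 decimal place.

3.2 mg/L

k = ln2/t½ = ln2/12 ≈ 0.057762 h⁻¹; fraction remaining f = e^(−kτ) = e^(−0.057762×9) ≈ 0.5946.
At steady state, accumulation factor R = 1/(1 − e^(−kτ)) ≈ 2.4667.
Single-dose peak C₀ = D/Vd = 492/227 ≈ 2.167 mg/L.
Steady-state peak Cmax,ss = C₀·R ≈ 2.167 × 2.4667 ≈ 5.345 mg/L.
One interval later, Cmin,ss = Cmax,ss·e^(−kτ) ≈ 5.345 × 0.5946 ≈ 3.178 mg/L.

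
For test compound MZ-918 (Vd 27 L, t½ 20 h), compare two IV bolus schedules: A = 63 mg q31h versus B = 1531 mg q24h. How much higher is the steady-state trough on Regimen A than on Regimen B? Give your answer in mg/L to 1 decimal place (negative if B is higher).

-42.5 mg/L

Regimen A: f = (1/2)^(31/20) ≈ 0.3415; Cmin,ss = (63/27)·f/(1−f) ≈ 1.210 mg/L.
Regimen B: f = (1/2)^(24/20) ≈ 0.4353; Cmin,ss = (1531/27)·f/(1−f) ≈ 43.710 mg/L.
Difference ≈ 1.210 − 43.710 ≈ -42.500 mg/L.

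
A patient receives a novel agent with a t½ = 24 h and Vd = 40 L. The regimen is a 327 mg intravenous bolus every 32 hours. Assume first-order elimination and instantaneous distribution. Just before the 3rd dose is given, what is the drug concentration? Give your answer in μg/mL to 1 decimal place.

f = (1/2)^(τ/t½) = (1/2)^(32/24) ≈ 0.3969.
C₀ = D/Vd = 327/40 ≈ 8.175 μg/mL.
Before the 3rd dose, 2 doses have been given. Superposition: Cmin = C₀·(f + f²).
≈ 8.175 × (0.3969 + 0.1575) ≈ 8.175 × 0.5544 ≈ 4.532 μg/mL.

4.5 μg/mL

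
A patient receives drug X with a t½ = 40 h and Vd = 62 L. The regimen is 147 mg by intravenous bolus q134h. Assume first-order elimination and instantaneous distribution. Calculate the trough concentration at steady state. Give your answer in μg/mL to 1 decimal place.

0.3 μg/mL

Over one 134-h interval, 134/40 ≈ 3.35 half-lives elapse, leaving f ≈ 0.0981 of each dose.
At steady state, accumulation factor R = 1/(1 − e^(−kτ)) ≈ 1.1088.
Single-dose peak C₀ = D/Vd = 147/62 ≈ 2.371 μg/mL.
Steady-state peak Cmax,ss = C₀·R ≈ 2.371 × 1.1088 ≈ 2.629 μg/mL.
Steady-state trough Cmin,ss = Cmax,ss·f ≈ 2.629 × 0.0981 ≈ 0.258 μg/mL.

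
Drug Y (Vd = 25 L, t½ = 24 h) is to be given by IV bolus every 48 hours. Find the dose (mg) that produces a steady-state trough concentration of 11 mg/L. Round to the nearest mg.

825 mg

τ/t½ = 48/24 ≈ 2, so f = (1/2)^(48/24) ≈ 0.250000.
Cmin,ss = (D/Vd)·f/(1−f), so D = Cmin,ss·Vd·(1−f)/f.
D = 11 × 25 × (1−f)/f ≈ 11 × 25 × 3.00000 ≈ 825.00 mg.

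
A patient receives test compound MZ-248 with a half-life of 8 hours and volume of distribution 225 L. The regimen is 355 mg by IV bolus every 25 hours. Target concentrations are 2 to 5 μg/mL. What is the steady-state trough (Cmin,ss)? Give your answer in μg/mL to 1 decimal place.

k = ln2/t½ = ln2/8 ≈ 0.086643 h⁻¹; fraction remaining f = e^(−kτ) = e^(−0.086643×25) ≈ 0.1146.
At steady state, accumulation factor R = 1/(1 − e^(−kτ)) ≈ 1.1294.
Single-dose peak C₀ = D/Vd = 355/225 ≈ 1.578 μg/mL.
Steady-state peak Cmax,ss = C₀·R ≈ 1.578 × 1.1294 ≈ 1.782 μg/mL.
Steady-state trough Cmin,ss = Cmax,ss·f ≈ 1.782 × 0.1146 ≈ 0.204 μg/mL.
Trough 0.2 μg/mL vs MEC 2 μg/mL: subtherapeutic.

0.2 μg/mL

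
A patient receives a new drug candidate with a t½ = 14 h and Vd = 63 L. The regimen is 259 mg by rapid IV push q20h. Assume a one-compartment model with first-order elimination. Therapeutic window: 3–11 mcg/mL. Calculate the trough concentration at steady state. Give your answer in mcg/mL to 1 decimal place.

2.4 mcg/mL

τ/t½ = 20/14 ≈ 1.4286, so fraction remaining f = (1/2)^(20/14) ≈ 0.3715.
At steady state, accumulation factor R = 1/(1 − e^(−kτ)) ≈ 1.5911.
Each bolus raises the concentration by D/Vd = 259/63 ≈ 4.111 mcg/mL.
Steady-state peak Cmax,ss = C₀·R ≈ 4.111 × 1.5911 ≈ 6.541 mcg/mL.
One interval later, Cmin,ss = Cmax,ss·e^(−kτ) ≈ 6.541 × 0.3715 ≈ 2.430 mcg/mL.
Trough 2.4 mcg/mL vs MEC 3 mcg/mL: subtherapeutic.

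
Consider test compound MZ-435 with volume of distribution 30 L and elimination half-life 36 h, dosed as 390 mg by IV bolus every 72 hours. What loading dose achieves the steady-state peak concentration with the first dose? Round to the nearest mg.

520 mg

f = (1/2)^(72/36) ≈ 0.250000; accumulation ratio R = 1/(1−f) ≈ 1.33333.
Loading dose to hit Cmax,ss on first dose: D_load = D_maint·R ≈ 390 × 1.33333 ≈ 520.00 mg.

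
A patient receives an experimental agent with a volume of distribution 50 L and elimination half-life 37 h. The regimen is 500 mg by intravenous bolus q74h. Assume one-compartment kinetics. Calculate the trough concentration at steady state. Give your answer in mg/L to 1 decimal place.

The dosing interval is 2 half-lives, so f = 2^(−2) = 0.25.
Accumulation ratio R = 1/(1 − f) = 1/0.75 = 4/3.
Single-dose peak C₀ = D/Vd = 500/50 = 10 mg/L.
Steady-state peak Cmax,ss = C₀·R = 10 × 4/3 ≈ 13.333 mg/L.
Steady-state trough Cmin,ss = Cmax,ss·f ≈ 13.333 × 0.25 ≈ 3.333 mg/L.

3.3 mg/L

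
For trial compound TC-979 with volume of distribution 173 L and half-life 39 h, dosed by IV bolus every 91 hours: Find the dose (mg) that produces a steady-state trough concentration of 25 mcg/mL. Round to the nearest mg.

17472 mg

τ/t½ = 91/39 ≈ 2.3333, so f = (1/2)^(91/39) ≈ 0.198425.
Cmin,ss = (D/Vd)·f/(1−f), so D = Cmin,ss·Vd·(1−f)/f.
D = 25 × 173 × (1−f)/f ≈ 25 × 173 × 4.03969 ≈ 17471.66 mg.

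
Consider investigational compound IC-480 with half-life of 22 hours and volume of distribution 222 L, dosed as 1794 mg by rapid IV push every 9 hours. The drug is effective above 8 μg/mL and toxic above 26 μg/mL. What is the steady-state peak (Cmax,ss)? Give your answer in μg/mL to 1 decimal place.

32.7 μg/mL

τ/t½ = 9/22 ≈ 0.40909, so fraction remaining f = (1/2)^(9/22) ≈ 0.7531.
Accumulation ratio R = 1/(1 − f) ≈ 1/0.2469 ≈ 4.0502.
Single-dose peak C₀ = D/Vd = 1794/222 ≈ 8.081 μg/mL.
Steady-state peak Cmax,ss = C₀·R ≈ 8.081 × 4.0502 ≈ 32.730 μg/mL.
Peak 32.7 μg/mL vs MTC 26 μg/mL: exceeds toxic threshold.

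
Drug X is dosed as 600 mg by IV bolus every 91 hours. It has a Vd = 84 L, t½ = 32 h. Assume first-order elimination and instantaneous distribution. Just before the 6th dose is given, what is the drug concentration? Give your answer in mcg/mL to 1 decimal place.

f = (1/2)^(τ/t½) = (1/2)^(91/32) ≈ 0.1393.
C₀ = D/Vd = 600/84 ≈ 7.143 mcg/mL.
Before the 6th dose, 5 doses have been given. Superposition: Cmin = C₀·(f + f² + … + f^5).
≈ 7.143 × (0.1393 + 0.0194 + 0.0027 + 0.0004 + 0.0001) ≈ 7.143 × 0.1619 ≈ 1.156 mcg/mL.

1.2 mcg/mL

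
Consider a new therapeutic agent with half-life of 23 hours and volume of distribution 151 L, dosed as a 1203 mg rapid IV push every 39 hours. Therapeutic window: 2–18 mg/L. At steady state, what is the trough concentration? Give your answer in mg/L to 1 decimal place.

τ/t½ = 39/23 ≈ 1.6957, so fraction remaining f = (1/2)^(39/23) ≈ 0.3087.
Each bolus raises the concentration by D/Vd = 1203/151 ≈ 7.967 mg/L.
Steady-state trough Cmin,ss = C₀·f/(1−f) ≈ 7.967 × 0.3087/0.6913 ≈ 3.558 mg/L.
Trough 3.6 mg/L vs MEC 2 mg/L: adequate.

3.6 mg/L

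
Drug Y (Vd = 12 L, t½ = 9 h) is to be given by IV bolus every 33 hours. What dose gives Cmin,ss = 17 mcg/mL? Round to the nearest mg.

τ/t½ = 33/9 ≈ 3.6667, so f = (1/2)^(33/9) ≈ 0.078745.
Cmin,ss = (D/Vd)·f/(1−f), so D = Cmin,ss·Vd·(1−f)/f.
D = 17 × 12 × (1−f)/f ≈ 17 × 12 × 11.69922 ≈ 2386.64 mg.

2387 mg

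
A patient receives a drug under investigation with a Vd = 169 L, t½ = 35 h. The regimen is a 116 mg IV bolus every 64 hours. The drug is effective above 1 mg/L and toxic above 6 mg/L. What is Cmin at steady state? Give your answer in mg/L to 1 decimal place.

Over one 64-h interval, 64/35 ≈ 1.8286 half-lives elapse, leaving f ≈ 0.2815 of each dose.
At steady state, accumulation factor R = 1/(1 − e^(−kτ)) ≈ 1.3918.
Single-dose peak C₀ = D/Vd = 116/169 ≈ 0.686 mg/L.
Steady-state peak Cmax,ss = C₀·R ≈ 0.686 × 1.3918 ≈ 0.955 mg/L.
Steady-state trough Cmin,ss = Cmax,ss·f ≈ 0.955 × 0.2815 ≈ 0.269 mg/L.
Trough 0.3 mg/L vs MEC 1 mg/L: subtherapeutic.

0.3 mg/L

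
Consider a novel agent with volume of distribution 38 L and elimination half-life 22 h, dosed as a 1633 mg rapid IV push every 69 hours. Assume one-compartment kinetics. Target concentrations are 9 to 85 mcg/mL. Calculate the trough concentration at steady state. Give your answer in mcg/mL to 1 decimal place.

k = ln2/t½ = ln2/22 ≈ 0.031507 h⁻¹; fraction remaining f = e^(−kτ) = e^(−0.031507×69) ≈ 0.1137.
At steady state, accumulation factor R = 1/(1 − e^(−kτ)) ≈ 1.1283.
Single-dose peak C₀ = D/Vd = 1633/38 ≈ 42.974 mcg/mL.
Cmax,ss = C₀/(1 − f) ≈ 42.974/0.8863 ≈ 48.487 mcg/mL.
One interval later, Cmin,ss = Cmax,ss·e^(−kτ) ≈ 48.487 × 0.1137 ≈ 5.513 mcg/mL.
Trough 5.5 mcg/mL vs MEC 9 mcg/mL: subtherapeutic.

5.5 mcg/mL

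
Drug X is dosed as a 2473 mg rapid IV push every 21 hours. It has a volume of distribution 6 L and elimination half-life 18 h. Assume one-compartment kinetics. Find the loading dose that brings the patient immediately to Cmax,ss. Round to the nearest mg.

4459 mg

f = (1/2)^(21/18) ≈ 0.445449; accumulation ratio R = 1/(1−f) ≈ 1.80326.
Loading dose to hit Cmax,ss on first dose: D_load = D_maint·R ≈ 2473 × 1.80326 ≈ 4459.46 mg.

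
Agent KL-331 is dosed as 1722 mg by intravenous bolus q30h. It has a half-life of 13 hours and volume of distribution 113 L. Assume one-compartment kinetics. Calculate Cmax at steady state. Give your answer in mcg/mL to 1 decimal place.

k = ln2/t½ = ln2/13 ≈ 0.053319 h⁻¹; fraction remaining f = e^(−kτ) = e^(−0.053319×30) ≈ 0.2020.
At steady state, accumulation factor R = 1/(1 − e^(−kτ)) ≈ 1.2531.
Single-dose peak C₀ = D/Vd = 1722/113 ≈ 15.239 mcg/mL.
Steady-state peak Cmax,ss = C₀·R ≈ 15.239 × 1.2531 ≈ 19.096 mcg/mL.

19.1 mcg/mL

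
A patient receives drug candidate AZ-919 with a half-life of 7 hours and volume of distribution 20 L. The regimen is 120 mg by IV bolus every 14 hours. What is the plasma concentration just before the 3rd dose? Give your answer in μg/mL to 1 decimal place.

f = (1/2)^(τ/t½) = (1/2)^(14/7) ≈ 0.2500.
C₀ = D/Vd = 120/20 ≈ 6.000 μg/mL.
Before the 3rd dose, 2 doses have been given. Superposition: Cmin = C₀·(f + f²).
≈ 6.000 × (0.2500 + 0.0625) ≈ 6.000 × 0.3125 ≈ 1.875 μg/mL.

1.9 μg/mL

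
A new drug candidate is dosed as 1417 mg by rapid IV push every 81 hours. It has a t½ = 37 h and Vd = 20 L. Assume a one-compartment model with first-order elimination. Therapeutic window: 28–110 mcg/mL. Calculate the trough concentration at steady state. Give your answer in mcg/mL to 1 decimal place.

19.9 mcg/mL

Over one 81-h interval, 81/37 ≈ 2.1892 half-lives elapse, leaving f ≈ 0.2193 of each dose.
Each bolus raises the concentration by D/Vd = 1417/20 ≈ 70.850 mcg/mL.
Steady-state trough Cmin,ss = C₀·f/(1−f) ≈ 70.850 × 0.2193/0.7807 ≈ 19.902 mcg/mL.
Trough 19.9 mcg/mL vs MEC 28 mcg/mL: subtherapeutic.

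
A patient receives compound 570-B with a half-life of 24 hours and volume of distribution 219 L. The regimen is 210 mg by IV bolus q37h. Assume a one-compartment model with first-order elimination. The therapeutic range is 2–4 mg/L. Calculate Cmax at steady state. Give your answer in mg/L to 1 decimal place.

1.5 mg/L

k = ln2/t½ = ln2/24 ≈ 0.028881 h⁻¹; fraction remaining f = e^(−kτ) = e^(−0.028881×37) ≈ 0.3435.
Accumulation ratio R = 1/(1 − f) ≈ 1/0.6565 ≈ 1.5232.
Each bolus raises the concentration by D/Vd = 210/219 ≈ 0.959 mg/L.
Steady-state peak Cmax,ss = C₀·R ≈ 0.959 × 1.5232 ≈ 1.461 mg/L.
Peak 1.5 mg/L vs MTC 4 mg/L: below toxic threshold.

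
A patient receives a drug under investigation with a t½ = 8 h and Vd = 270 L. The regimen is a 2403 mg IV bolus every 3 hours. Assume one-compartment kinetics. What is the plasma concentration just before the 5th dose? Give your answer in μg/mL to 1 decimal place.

f = (1/2)^(τ/t½) = (1/2)^(3/8) ≈ 0.7711.
C₀ = D/Vd = 2403/270 ≈ 8.900 μg/mL.
Before the 5th dose, 4 doses have been given. Superposition: Cmin = C₀·(f + f² + … + f^4).
≈ 8.900 × (0.7711 + 0.5946 + 0.4585 + 0.3535) ≈ 8.900 × 2.1777 ≈ 19.382 μg/mL.

19.4 μg/mL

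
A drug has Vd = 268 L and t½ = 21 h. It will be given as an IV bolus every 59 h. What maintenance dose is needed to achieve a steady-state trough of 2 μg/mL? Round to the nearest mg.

3222 mg

τ/t½ = 59/21 ≈ 2.8095, so f = (1/2)^(59/21) ≈ 0.142643.
Cmin,ss = (D/Vd)·f/(1−f), so D = Cmin,ss·Vd·(1−f)/f.
D = 2 × 268 × (1−f)/f ≈ 2 × 268 × 6.01051 ≈ 3221.63 mg.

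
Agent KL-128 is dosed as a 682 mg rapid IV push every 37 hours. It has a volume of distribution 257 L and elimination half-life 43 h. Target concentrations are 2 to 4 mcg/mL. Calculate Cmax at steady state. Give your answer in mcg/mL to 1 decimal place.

5.9 mcg/mL

k = ln2/t½ = ln2/43 ≈ 0.016120 h⁻¹; fraction remaining f = e^(−kτ) = e^(−0.016120×37) ≈ 0.5508.
Accumulation ratio R = 1/(1 − f) ≈ 1/0.4492 ≈ 2.2262.
Single-dose peak C₀ = D/Vd = 682/257 ≈ 2.654 mcg/mL.
Cmax,ss = C₀/(1 − f) ≈ 2.654/0.4492 ≈ 5.908 mcg/mL.
Peak 5.9 mcg/mL vs MTC 4 mcg/mL: exceeds toxic threshold.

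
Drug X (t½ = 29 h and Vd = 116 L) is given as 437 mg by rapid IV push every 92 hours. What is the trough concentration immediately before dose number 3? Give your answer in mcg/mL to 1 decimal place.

f = (1/2)^(τ/t½) = (1/2)^(92/29) ≈ 0.1109.
C₀ = D/Vd = 437/116 ≈ 3.767 mcg/mL.
Before the 3rd dose, 2 doses have been given. Superposition: Cmin = C₀·(f + f²).
≈ 3.767 × (0.1109 + 0.0123) ≈ 3.767 × 0.1232 ≈ 0.464 mcg/mL.

0.5 mcg/mL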